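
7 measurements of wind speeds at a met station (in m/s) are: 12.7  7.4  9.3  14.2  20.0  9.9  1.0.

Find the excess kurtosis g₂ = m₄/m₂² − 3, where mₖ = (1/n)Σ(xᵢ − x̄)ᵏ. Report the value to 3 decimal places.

-0.372

x̄ = 10.6429
Σ(xᵢ − x̄)² = 210.2971 ⇒ m₂ = 30.04245
Σ(xᵢ − x̄)⁴ = 16604.3866 ⇒ m₄ = 2372.05522
m₂² = 902.54874
g₂ = m₄/m₂² − 3 = 2.62817 − 3 ≈ -0.372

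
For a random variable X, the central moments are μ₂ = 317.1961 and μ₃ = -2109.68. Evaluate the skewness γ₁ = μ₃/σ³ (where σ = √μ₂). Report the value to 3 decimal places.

-0.373

σ = √μ₂ = √317.1961 = 17.81000
σ³ = μ₂^(3/2) = 5649.26254
γ₁ = μ₃/σ³ = -2109.68 / 5649.26254 ≈ -0.373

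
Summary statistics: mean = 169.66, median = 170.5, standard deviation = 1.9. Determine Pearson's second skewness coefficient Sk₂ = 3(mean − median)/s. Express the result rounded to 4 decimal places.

-1.3263

Sk₂ = 3(169.66 − 170.5) / 1.9 = 3 × -0.8400 / 1.9
    = -2.5200 / 1.9 ≈ -1.3263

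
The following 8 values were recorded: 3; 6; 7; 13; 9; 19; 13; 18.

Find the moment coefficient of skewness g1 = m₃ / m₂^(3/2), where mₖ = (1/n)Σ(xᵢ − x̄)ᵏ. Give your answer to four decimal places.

x̄ = (3 + 6 + 7 + 13 + 9 + 19 + 13 + 18) / 8 = 11.0000
deviations (xᵢ − x̄): -8.0000, -5.0000, -4.0000, 2.0000, -2.0000, 8.0000, 2.0000, 7.0000
Σ(xᵢ − x̄)² = 230.0000 ⇒ m₂ = 230.0000/8 = 28.75000
Σ(xᵢ − x̄)³ = 162.0000 ⇒ m₃ = 162.0000/8 = 20.25000
m₂^(3/2) = 28.75000^(1.5) = 154.15470
g1 = m₃ / m₂^(3/2) = 20.25000 / 154.15470 ≈ 0.1314

0.1314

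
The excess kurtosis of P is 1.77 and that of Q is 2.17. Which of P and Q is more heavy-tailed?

Higher excess kurtosis ⇒ heavier tails relative to the normal distribution.
1.77 vs 2.17: the larger is 2.17, so Q has heavier tails.

Q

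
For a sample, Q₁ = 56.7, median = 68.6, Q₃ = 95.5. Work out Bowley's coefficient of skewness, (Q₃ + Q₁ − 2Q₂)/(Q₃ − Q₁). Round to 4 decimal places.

numerator: Q₃ + Q₁ − 2Q₂ = 95.5 + 56.7 − 2×68.6 = 15.0000
denominator: Q₃ − Q₁ = 95.5 − 56.7 = 38.8000
Bowley skewness = 15.0000 / 38.8000 ≈ 0.3866

0.3866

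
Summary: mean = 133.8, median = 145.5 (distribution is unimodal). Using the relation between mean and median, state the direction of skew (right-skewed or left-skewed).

left-skewed

mean − median = 133.8 − 145.5 = -11.7
mean < median ⇒ the longer tail is on the left ⇒ left-skewed (negatively skewed).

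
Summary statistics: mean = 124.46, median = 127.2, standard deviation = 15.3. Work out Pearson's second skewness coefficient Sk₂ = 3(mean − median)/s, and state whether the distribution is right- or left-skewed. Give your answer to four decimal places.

Sk₂ = 3(124.46 − 127.2) / 15.3 = 3 × -2.7400 / 15.3
    = -8.2200 / 15.3 ≈ -0.5373
Sk₂ < 0 ⇒ mean < median ⇒ left-skewed (negative skew).

-0.5373, left-skewed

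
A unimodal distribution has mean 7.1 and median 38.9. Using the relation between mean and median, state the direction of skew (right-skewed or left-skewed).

left-skewed

mean − median = 7.1 − 38.9 = -31.8
mean < median ⇒ the longer tail is on the left ⇒ left-skewed (negatively skewed).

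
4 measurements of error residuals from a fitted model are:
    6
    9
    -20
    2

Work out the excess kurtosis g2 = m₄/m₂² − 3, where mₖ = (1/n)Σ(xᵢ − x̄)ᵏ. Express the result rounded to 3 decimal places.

-0.793

x̄ = -0.7500
Σ(xᵢ − x̄)² = 518.7500 ⇒ m₂ = 129.68750
Σ(xᵢ − x̄)⁴ = 148486.5781 ⇒ m₄ = 37121.64453
m₂² = 16818.84766
g2 = m₄/m₂² − 3 = 2.20715 − 3 ≈ -0.793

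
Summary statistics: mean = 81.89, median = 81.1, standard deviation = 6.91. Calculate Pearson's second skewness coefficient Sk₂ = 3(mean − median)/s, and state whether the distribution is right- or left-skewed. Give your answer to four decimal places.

Sk₂ = 3(81.89 − 81.1) / 6.91 = 3 × 0.7900 / 6.91
    = 2.3700 / 6.91 ≈ 0.3430
Sk₂ > 0 ⇒ mean > median ⇒ right-skewed (positive skew).

0.3430, right-skewed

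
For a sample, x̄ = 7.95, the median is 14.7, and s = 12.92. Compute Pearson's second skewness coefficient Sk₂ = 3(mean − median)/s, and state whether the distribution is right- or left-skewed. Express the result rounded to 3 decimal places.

Sk₂ = 3(7.95 − 14.7) / 12.92 = 3 × -6.7500 / 12.92
    = -20.2500 / 12.92 ≈ -1.567
Sk₂ < 0 ⇒ mean < median ⇒ left-skewed (negative skew).

-1.567, left-skewed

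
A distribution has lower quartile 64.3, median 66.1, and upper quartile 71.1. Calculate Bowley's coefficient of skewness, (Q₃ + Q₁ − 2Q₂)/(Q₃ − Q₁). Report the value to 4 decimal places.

numerator: Q₃ + Q₁ − 2Q₂ = 71.1 + 64.3 − 2×66.1 = 3.2000
denominator: Q₃ − Q₁ = 71.1 − 64.3 = 6.8000
Bowley skewness = 3.2000 / 6.8000 ≈ 0.4706

0.4706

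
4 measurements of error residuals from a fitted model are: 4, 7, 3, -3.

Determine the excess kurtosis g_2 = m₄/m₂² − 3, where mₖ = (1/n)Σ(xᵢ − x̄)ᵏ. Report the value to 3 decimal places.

x̄ = 2.7500
Σ(xᵢ − x̄)² = 52.7500 ⇒ m₂ = 13.18750
Σ(xᵢ − x̄)⁴ = 1421.8281 ⇒ m₄ = 355.45703
m₂² = 173.91016
g_2 = m₄/m₂² − 3 = 2.04391 − 3 ≈ -0.956

-0.956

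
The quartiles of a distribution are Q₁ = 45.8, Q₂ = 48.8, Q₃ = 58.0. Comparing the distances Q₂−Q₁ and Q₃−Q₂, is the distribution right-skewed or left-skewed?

Q₂ − Q₁ = 3.0;  Q₃ − Q₂ = 9.2
Q₃ − Q₂ > Q₂ − Q₁ ⇒ the upper half is more spread out ⇒ right-skewed.

right-skewed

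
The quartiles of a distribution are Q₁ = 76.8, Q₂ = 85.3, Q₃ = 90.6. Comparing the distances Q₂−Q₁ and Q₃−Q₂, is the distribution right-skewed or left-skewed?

left-skewed

Q₂ − Q₁ = 8.5;  Q₃ − Q₂ = 5.3
Q₂ − Q₁ > Q₃ − Q₂ ⇒ the lower half is more spread out ⇒ left-skewed.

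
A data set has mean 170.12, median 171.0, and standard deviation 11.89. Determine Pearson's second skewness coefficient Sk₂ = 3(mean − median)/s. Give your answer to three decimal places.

Sk₂ = 3(170.12 − 171.0) / 11.89 = 3 × -0.8800 / 11.89
    = -2.6400 / 11.89 ≈ -0.222

-0.222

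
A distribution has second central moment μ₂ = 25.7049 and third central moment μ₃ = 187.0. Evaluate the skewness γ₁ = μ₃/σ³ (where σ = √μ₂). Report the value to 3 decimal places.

1.435

σ = √μ₂ = √25.7049 = 5.07000
σ³ = μ₂^(3/2) = 130.32384
γ₁ = μ₃/σ³ = 187.0 / 130.32384 ≈ 1.435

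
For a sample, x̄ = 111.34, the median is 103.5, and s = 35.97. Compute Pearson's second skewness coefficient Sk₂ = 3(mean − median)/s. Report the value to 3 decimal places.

0.654

Sk₂ = 3(111.34 − 103.5) / 35.97 = 3 × 7.8400 / 35.97
    = 23.5200 / 35.97 ≈ 0.654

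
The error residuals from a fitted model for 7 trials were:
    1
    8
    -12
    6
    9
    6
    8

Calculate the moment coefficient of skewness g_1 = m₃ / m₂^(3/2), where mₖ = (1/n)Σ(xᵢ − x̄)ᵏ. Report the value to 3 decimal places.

-1.580

x̄ = (1 + 8 - 12 + 6 + 9 + 6 + 8) / 7 = 3.7143
deviations (xᵢ − x̄): -2.7143, 4.2857, -15.7143, 2.2857, 5.2857, 2.2857, 4.2857
Σ(xᵢ − x̄)² = 329.4286 ⇒ m₂ = 329.4286/7 = 47.06122
Σ(xᵢ − x̄)³ = -3571.4694 ⇒ m₃ = -3571.4694/7 = -510.20991
m₂^(3/2) = 47.06122^(1.5) = 322.84557
g_1 = m₃ / m₂^(3/2) = -510.20991 / 322.84557 ≈ -1.580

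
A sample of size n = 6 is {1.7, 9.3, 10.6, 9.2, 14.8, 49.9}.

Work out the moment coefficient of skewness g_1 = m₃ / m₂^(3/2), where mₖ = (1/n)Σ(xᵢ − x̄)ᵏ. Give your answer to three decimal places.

x̄ = (1.7 + 9.3 + 10.6 + 9.2 + 14.8 + 49.9) / 6 = 15.9167
deviations (xᵢ − x̄): -14.2167, -6.6167, -5.3167, -6.7167, -1.1167, 33.9833
Σ(xᵢ − x̄)² = 1475.3883 ⇒ m₂ = 1475.3883/6 = 245.89806
Σ(xᵢ − x̄)³ = 35628.4756 ⇒ m₃ = 35628.4756/6 = 5938.07926
m₂^(3/2) = 245.89806^(1.5) = 3855.96108
g_1 = m₃ / m₂^(3/2) = 5938.07926 / 3855.96108 ≈ 1.540

1.540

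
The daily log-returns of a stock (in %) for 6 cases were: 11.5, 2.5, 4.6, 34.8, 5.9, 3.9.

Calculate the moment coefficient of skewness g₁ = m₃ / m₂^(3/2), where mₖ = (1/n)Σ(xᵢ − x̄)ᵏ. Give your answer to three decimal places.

x̄ = (11.5 + 2.5 + 4.6 + 34.8 + 5.9 + 3.9) / 6 = 10.5333
deviations (xᵢ − x̄): 0.9667, -8.0333, -5.9333, 24.2667, -4.6333, -6.6333
Σ(xᵢ − x̄)² = 755.0133 ⇒ m₂ = 755.0133/6 = 125.83556
Σ(xᵢ − x̄)³ = 13172.1944 ⇒ m₃ = 13172.1944/6 = 2195.36574
m₂^(3/2) = 125.83556^(1.5) = 1411.57857
g₁ = m₃ / m₂^(3/2) = 2195.36574 / 1411.57857 ≈ 1.555

1.555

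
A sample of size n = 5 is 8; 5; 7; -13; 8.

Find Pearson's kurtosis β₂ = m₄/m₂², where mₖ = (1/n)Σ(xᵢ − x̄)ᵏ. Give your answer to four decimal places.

x̄ = 3.0000
Σ(xᵢ − x̄)² = 326.0000 ⇒ m₂ = 65.20000
Σ(xᵢ − x̄)⁴ = 67058.0000 ⇒ m₄ = 13411.60000
m₂² = 4251.04000
β₂ = m₄/m₂² = 13411.60000 / 4251.04000 ≈ 3.1549

3.1549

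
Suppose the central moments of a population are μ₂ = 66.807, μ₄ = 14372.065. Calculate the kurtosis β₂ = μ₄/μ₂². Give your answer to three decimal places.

μ₂² = 66.807² = 4463.17525
μ₄/μ₂² = 14372.065 / 4463.17525 = 3.22014
β₂ ≈ 3.220

3.220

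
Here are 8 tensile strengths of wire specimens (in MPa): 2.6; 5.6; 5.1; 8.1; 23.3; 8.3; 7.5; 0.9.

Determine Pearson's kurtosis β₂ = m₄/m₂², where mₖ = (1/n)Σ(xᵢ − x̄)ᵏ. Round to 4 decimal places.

x̄ = 7.6750
Σ(xᵢ − x̄)² = 327.3350 ⇒ m₂ = 40.91687
Σ(xᵢ − x̄)⁴ = 62437.5541 ⇒ m₄ = 7804.69426
m₂² = 1674.19066
β₂ = m₄/m₂² = 7804.69426 / 1674.19066 ≈ 4.6618

4.6618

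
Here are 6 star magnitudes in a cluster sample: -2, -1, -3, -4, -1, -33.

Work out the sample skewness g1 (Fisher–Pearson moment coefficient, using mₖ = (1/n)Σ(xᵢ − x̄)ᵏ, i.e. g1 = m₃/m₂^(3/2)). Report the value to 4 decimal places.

x̄ = (-2 - 1 - 3 - 4 - 1 - 33) / 6 = -7.3333
deviations (xᵢ − x̄): 5.3333, 6.3333, 4.3333, 3.3333, 6.3333, -25.6667
Σ(xᵢ − x̄)² = 797.3333 ⇒ m₂ = 797.3333/6 = 132.88889
Σ(xᵢ − x̄)³ = -16130.4444 ⇒ m₃ = -16130.4444/6 = -2688.40741
m₂^(3/2) = 132.88889^(1.5) = 1531.90913
g1 = m₃ / m₂^(3/2) = -2688.40741 / 1531.90913 ≈ -1.7549

-1.7549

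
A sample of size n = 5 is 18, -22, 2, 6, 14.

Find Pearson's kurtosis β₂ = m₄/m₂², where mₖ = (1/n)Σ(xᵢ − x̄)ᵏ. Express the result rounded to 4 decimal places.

x̄ = 3.6000
Σ(xᵢ − x̄)² = 979.2000 ⇒ m₂ = 195.84000
Σ(xᵢ − x̄)⁴ = 484233.2160 ⇒ m₄ = 96846.64320
m₂² = 38353.30560
β₂ = m₄/m₂² = 96846.64320 / 38353.30560 ≈ 2.5251

2.5251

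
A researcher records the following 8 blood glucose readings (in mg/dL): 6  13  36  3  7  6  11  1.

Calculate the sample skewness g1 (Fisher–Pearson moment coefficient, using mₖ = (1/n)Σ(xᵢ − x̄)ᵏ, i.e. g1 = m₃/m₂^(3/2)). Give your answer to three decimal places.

x̄ = (6 + 13 + 36 + 3 + 7 + 6 + 11 + 1) / 8 = 10.3750
deviations (xᵢ − x̄): -4.3750, 2.6250, 25.6250, -7.3750, -3.3750, -4.3750, 0.6250, -9.3750
Σ(xᵢ − x̄)² = 855.8750 ⇒ m₂ = 855.8750/8 = 106.98438
Σ(xᵢ − x̄)³ = 15413.7188 ⇒ m₃ = 15413.7188/8 = 1926.71484
m₂^(3/2) = 106.98438^(1.5) = 1106.57418
g1 = m₃ / m₂^(3/2) = 1926.71484 / 1106.57418 ≈ 1.741

1.741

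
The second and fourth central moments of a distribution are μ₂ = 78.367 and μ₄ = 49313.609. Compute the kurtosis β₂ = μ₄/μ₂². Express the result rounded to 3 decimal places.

μ₂² = 78.367² = 6141.38669
μ₄/μ₂² = 49313.609 / 6141.38669 = 8.02972
β₂ ≈ 8.030

8.030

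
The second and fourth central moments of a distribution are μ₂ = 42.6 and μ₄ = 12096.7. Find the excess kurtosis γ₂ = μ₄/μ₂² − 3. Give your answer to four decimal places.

μ₂² = 42.6² = 1814.76000
μ₄/μ₂² = 12096.7 / 1814.76000 = 6.66573
γ₂ = 6.66573 − 3 ≈ 3.6657

3.6657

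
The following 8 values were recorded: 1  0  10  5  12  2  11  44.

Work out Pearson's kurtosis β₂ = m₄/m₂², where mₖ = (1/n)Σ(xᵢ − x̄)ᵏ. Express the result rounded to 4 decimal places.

4.9778

x̄ = 10.6250
Σ(xᵢ − x̄)² = 1427.8750 ⇒ m₂ = 178.48438
Σ(xᵢ − x̄)⁴ = 1268617.7441 ⇒ m₄ = 158577.21802
m₂² = 31856.67212
β₂ = m₄/m₂² = 158577.21802 / 31856.67212 ≈ 4.9778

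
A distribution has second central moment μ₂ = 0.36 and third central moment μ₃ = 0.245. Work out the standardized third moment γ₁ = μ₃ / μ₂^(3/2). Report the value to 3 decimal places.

1.134

σ = √μ₂ = √0.36 = 0.60000
σ³ = μ₂^(3/2) = 0.21600
γ₁ = μ₃/σ³ = 0.245 / 0.21600 ≈ 1.134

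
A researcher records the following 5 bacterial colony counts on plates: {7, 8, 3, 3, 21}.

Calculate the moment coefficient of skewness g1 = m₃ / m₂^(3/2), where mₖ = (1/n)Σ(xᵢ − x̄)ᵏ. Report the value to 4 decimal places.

x̄ = (7 + 8 + 3 + 3 + 21) / 5 = 8.4000
deviations (xᵢ − x̄): -1.4000, -0.4000, -5.4000, -5.4000, 12.6000
Σ(xᵢ − x̄)² = 219.2000 ⇒ m₂ = 219.2000/5 = 43.84000
Σ(xᵢ − x̄)³ = 1682.6400 ⇒ m₃ = 1682.6400/5 = 336.52800
m₂^(3/2) = 43.84000^(1.5) = 290.27245
g1 = m₃ / m₂^(3/2) = 336.52800 / 290.27245 ≈ 1.1594

1.1594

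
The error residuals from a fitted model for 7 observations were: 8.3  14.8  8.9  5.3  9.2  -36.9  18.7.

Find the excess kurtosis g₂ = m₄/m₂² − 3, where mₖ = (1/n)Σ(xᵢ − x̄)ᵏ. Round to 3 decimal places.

1.660

x̄ = 4.0429
Σ(xᵢ − x̄)² = 2076.7571 ⇒ m₂ = 296.67959
Σ(xᵢ − x̄)⁴ = 2871178.3499 ⇒ m₄ = 410168.33569
m₂² = 88018.78021
g₂ = m₄/m₂² − 3 = 4.66001 − 3 ≈ 1.660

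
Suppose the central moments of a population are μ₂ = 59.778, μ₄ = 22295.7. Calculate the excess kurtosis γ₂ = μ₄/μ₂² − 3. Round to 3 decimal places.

μ₂² = 59.778² = 3573.40928
μ₄/μ₂² = 22295.7 / 3573.40928 = 6.23934
γ₂ = 6.23934 − 3 ≈ 3.239

3.239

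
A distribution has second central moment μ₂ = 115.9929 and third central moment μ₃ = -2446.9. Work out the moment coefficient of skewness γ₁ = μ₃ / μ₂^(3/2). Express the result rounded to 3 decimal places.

-1.959

σ = √μ₂ = √115.9929 = 10.77000
σ³ = μ₂^(3/2) = 1249.24353
γ₁ = μ₃/σ³ = -2446.9 / 1249.24353 ≈ -1.959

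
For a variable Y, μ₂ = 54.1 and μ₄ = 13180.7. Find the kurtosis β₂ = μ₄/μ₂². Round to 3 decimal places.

4.503

μ₂² = 54.1² = 2926.81000
μ₄/μ₂² = 13180.7 / 2926.81000 = 4.50344
β₂ ≈ 4.503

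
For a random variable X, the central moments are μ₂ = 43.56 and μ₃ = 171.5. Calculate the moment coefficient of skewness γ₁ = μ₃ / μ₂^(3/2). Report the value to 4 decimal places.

σ = √μ₂ = √43.56 = 6.60000
σ³ = μ₂^(3/2) = 287.49600
γ₁ = μ₃/σ³ = 171.5 / 287.49600 ≈ 0.5965

0.5965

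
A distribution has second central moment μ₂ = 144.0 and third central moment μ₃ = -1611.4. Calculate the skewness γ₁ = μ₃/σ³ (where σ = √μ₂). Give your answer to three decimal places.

-0.933

σ = √μ₂ = √144.0 = 12.00000
σ³ = μ₂^(3/2) = 1728.00000
γ₁ = μ₃/σ³ = -1611.4 / 1728.00000 ≈ -0.933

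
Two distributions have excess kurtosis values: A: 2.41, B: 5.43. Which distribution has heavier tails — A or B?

B

Higher excess kurtosis ⇒ heavier tails relative to the normal distribution.
2.41 vs 5.43: the larger is 5.43, so B has heavier tails.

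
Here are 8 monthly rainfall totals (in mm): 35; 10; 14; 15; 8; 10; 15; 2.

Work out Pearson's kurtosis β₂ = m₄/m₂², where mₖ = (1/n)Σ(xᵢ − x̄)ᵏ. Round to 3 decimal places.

x̄ = 13.6250
Σ(xᵢ − x̄)² = 653.8750 ⇒ m₂ = 81.73438
Σ(xᵢ − x̄)⁴ = 228365.6816 ⇒ m₄ = 28545.71021
m₂² = 6680.50806
β₂ = m₄/m₂² = 28545.71021 / 6680.50806 ≈ 4.273

4.273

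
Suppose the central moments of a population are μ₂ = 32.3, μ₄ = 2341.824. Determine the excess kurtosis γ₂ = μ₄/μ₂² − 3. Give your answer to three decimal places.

μ₂² = 32.3² = 1043.29000
μ₄/μ₂² = 2341.824 / 1043.29000 = 2.24465
γ₂ = 2.24465 − 3 ≈ -0.755

-0.755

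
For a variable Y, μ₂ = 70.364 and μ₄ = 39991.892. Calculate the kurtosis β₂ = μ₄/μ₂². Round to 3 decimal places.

μ₂² = 70.364² = 4951.09250
μ₄/μ₂² = 39991.892 / 4951.09250 = 8.07739
β₂ ≈ 8.077

8.077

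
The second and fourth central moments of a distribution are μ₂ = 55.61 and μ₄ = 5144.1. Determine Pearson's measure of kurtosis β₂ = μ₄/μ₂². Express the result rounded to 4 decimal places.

1.6634

μ₂² = 55.61² = 3092.47210
μ₄/μ₂² = 5144.1 / 3092.47210 = 1.66343
β₂ ≈ 1.6634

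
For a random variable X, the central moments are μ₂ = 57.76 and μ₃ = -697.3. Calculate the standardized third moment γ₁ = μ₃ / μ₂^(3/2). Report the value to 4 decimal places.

σ = √μ₂ = √57.76 = 7.60000
σ³ = μ₂^(3/2) = 438.97600
γ₁ = μ₃/σ³ = -697.3 / 438.97600 ≈ -1.5885

-1.5885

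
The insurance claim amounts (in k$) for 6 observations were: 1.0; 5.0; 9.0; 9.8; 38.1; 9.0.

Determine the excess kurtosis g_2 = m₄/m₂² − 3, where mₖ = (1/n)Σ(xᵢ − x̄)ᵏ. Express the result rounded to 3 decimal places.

0.788

x̄ = 11.9833
Σ(xᵢ − x̄)² = 874.0483 ⇒ m₂ = 145.67472
Σ(xᵢ − x̄)⁴ = 482345.3420 ⇒ m₄ = 80390.89033
m₂² = 21221.12469
g_2 = m₄/m₂² − 3 = 3.78825 − 3 ≈ 0.788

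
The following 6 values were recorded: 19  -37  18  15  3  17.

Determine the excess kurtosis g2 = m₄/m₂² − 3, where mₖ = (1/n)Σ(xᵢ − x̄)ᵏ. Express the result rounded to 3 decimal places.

0.667

x̄ = 5.8333
Σ(xᵢ − x̄)² = 2372.8333 ⇒ m₂ = 395.47222
Σ(xᵢ − x̄)⁴ = 3440743.8194 ⇒ m₄ = 573457.30324
m₂² = 156398.27855
g2 = m₄/m₂² − 3 = 3.66665 − 3 ≈ 0.667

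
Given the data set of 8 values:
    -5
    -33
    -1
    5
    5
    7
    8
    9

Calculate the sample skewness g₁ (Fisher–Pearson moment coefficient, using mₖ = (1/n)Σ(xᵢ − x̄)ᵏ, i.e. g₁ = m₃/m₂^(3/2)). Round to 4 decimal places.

x̄ = (-5 - 33 - 1 + 5 + 5 + 7 + 8 + 9) / 8 = -0.6250
deviations (xᵢ − x̄): -4.3750, -32.3750, -0.3750, 5.6250, 5.6250, 7.6250, 8.6250, 9.6250
Σ(xᵢ − x̄)² = 1355.8750 ⇒ m₂ = 1355.8750/8 = 169.48438
Σ(xᵢ − x̄)³ = -31684.7813 ⇒ m₃ = -31684.7813/8 = -3960.59766
m₂^(3/2) = 169.48438^(1.5) = 2206.45208
g₁ = m₃ / m₂^(3/2) = -3960.59766 / 2206.45208 ≈ -1.7950

-1.7950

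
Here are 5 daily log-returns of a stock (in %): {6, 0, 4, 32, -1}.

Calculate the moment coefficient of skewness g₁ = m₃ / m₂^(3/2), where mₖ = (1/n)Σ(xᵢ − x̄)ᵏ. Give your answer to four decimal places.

x̄ = (6 + 0 + 4 + 32 - 1) / 5 = 8.2000
deviations (xᵢ − x̄): -2.2000, -8.2000, -4.2000, 23.8000, -9.2000
Σ(xᵢ − x̄)² = 740.8000 ⇒ m₂ = 740.8000/5 = 148.16000
Σ(xᵢ − x̄)³ = 12066.4800 ⇒ m₃ = 12066.4800/5 = 2413.29600
m₂^(3/2) = 148.16000^(1.5) = 1803.41822
g₁ = m₃ / m₂^(3/2) = 2413.29600 / 1803.41822 ≈ 1.3382

1.3382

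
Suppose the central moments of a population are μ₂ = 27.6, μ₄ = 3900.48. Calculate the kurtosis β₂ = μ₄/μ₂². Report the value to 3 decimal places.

μ₂² = 27.6² = 761.76000
μ₄/μ₂² = 3900.48 / 761.76000 = 5.12035
β₂ ≈ 5.120

5.120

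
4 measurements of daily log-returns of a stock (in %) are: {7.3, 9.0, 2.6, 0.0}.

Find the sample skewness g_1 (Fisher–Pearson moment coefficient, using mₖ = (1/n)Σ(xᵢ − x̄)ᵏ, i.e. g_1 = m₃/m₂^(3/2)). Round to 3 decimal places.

x̄ = (7.3 + 9.0 + 2.6 + 0.0) / 4 = 4.7250
deviations (xᵢ − x̄): 2.5750, 4.2750, -2.1250, -4.7250
Σ(xᵢ − x̄)² = 51.7475 ⇒ m₂ = 51.7475/4 = 12.93687
Σ(xᵢ − x̄)³ = -19.8821 ⇒ m₃ = -19.8821/4 = -4.97053
m₂^(3/2) = 12.93687^(1.5) = 46.53118
g_1 = m₃ / m₂^(3/2) = -4.97053 / 46.53118 ≈ -0.107

-0.107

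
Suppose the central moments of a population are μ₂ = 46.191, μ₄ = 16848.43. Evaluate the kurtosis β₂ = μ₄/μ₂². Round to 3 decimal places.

7.897

μ₂² = 46.191² = 2133.60848
μ₄/μ₂² = 16848.43 / 2133.60848 = 7.89668
β₂ ≈ 7.897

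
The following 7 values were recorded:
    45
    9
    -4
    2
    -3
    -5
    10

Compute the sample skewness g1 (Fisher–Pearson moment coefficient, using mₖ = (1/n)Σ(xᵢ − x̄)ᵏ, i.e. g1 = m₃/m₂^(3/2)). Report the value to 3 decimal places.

x̄ = (45 + 9 - 4 + 2 - 3 - 5 + 10) / 7 = 7.7143
deviations (xᵢ − x̄): 37.2857, 1.2857, -11.7143, -5.7143, -10.7143, -12.7143, 2.2857
Σ(xᵢ − x̄)² = 1843.4286 ⇒ m₂ = 1843.4286/7 = 263.34694
Σ(xᵢ − x̄)³ = 46770.2449 ⇒ m₃ = 46770.2449/7 = 6681.46356
m₂^(3/2) = 263.34694^(1.5) = 4273.58564
g1 = m₃ / m₂^(3/2) = 6681.46356 / 4273.58564 ≈ 1.563

1.563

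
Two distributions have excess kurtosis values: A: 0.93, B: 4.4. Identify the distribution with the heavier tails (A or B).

Higher excess kurtosis ⇒ heavier tails relative to the normal distribution.
0.93 vs 4.4: the larger is 4.4, so B has heavier tails.

B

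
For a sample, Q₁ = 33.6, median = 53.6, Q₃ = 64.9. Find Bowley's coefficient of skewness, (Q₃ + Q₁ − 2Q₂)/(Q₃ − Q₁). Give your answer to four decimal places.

numerator: Q₃ + Q₁ − 2Q₂ = 64.9 + 33.6 − 2×53.6 = -8.7000
denominator: Q₃ − Q₁ = 64.9 − 33.6 = 31.3000
Bowley skewness = -8.7000 / 31.3000 ≈ -0.2780

-0.2780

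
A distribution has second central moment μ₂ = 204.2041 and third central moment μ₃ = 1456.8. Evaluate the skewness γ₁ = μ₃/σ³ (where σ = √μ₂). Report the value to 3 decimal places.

σ = √μ₂ = √204.2041 = 14.29000
σ³ = μ₂^(3/2) = 2918.07659
γ₁ = μ₃/σ³ = 1456.8 / 2918.07659 ≈ 0.499

0.499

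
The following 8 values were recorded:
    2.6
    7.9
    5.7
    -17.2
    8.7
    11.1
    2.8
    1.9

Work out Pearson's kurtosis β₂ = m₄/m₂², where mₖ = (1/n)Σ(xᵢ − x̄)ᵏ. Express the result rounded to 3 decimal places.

x̄ = 2.9375
Σ(xᵢ − x̄)² = 538.8188 ⇒ m₂ = 67.35234
Σ(xᵢ − x̄)⁴ = 170653.1970 ⇒ m₄ = 21331.64962
m₂² = 4536.33821
β₂ = m₄/m₂² = 21331.64962 / 4536.33821 ≈ 4.702

4.702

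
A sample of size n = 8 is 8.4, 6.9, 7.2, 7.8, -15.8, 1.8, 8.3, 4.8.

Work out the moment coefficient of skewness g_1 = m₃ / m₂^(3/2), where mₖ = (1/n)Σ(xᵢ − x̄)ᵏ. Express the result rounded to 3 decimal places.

-1.969

x̄ = (8.4 + 6.9 + 7.2 + 7.8 - 15.8 + 1.8 + 8.3 + 4.8) / 8 = 3.6750
deviations (xᵢ − x̄): 4.7250, 3.2250, 3.5250, 4.1250, -19.4750, -1.8750, 4.6250, 1.1250
Σ(xᵢ − x̄)² = 467.6150 ⇒ m₂ = 467.6150/8 = 58.45188
Σ(xᵢ − x̄)³ = -7039.6088 ⇒ m₃ = -7039.6088/8 = -879.95109
m₂^(3/2) = 58.45188^(1.5) = 446.88695
g_1 = m₃ / m₂^(3/2) = -879.95109 / 446.88695 ≈ -1.969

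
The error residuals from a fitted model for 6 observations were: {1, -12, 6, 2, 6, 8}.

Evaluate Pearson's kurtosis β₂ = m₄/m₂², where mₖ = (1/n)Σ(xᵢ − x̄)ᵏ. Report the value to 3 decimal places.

3.308

x̄ = 1.8333
Σ(xᵢ − x̄)² = 264.8333 ⇒ m₂ = 44.13889
Σ(xᵢ − x̄)⁴ = 38668.4861 ⇒ m₄ = 6444.74769
m₂² = 1948.24151
β₂ = m₄/m₂² = 6444.74769 / 1948.24151 ≈ 3.308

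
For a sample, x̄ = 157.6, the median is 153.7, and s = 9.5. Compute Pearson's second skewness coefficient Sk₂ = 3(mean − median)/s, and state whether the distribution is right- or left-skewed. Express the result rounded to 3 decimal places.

1.232, right-skewed

Sk₂ = 3(157.6 − 153.7) / 9.5 = 3 × 3.9000 / 9.5
    = 11.7000 / 9.5 ≈ 1.232
Sk₂ > 0 ⇒ mean > median ⇒ right-skewed (positive skew).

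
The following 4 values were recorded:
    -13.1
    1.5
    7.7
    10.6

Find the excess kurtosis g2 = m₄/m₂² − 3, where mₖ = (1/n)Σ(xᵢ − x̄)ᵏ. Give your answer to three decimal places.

x̄ = 1.6750
Σ(xᵢ − x̄)² = 334.2875 ⇒ m₂ = 83.57187
Σ(xᵢ − x̄)⁴ = 55317.9178 ⇒ m₄ = 13829.47945
m₂² = 6984.25829
g2 = m₄/m₂² − 3 = 1.98009 − 3 ≈ -1.020

-1.020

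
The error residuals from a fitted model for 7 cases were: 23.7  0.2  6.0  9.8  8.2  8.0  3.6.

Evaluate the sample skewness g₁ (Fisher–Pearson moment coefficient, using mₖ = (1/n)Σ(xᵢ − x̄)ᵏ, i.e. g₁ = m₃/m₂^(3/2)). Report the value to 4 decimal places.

1.2272

x̄ = (23.7 + 0.2 + 6.0 + 9.8 + 8.2 + 8.0 + 3.6) / 7 = 8.5000
deviations (xᵢ − x̄): 15.2000, -8.3000, -2.5000, 1.3000, -0.3000, -0.5000, -4.9000
Σ(xᵢ − x̄)² = 332.2200 ⇒ m₂ = 332.2200/7 = 47.46000
Σ(xᵢ − x̄)³ = 2808.7920 ⇒ m₃ = 2808.7920/7 = 401.25600
m₂^(3/2) = 47.46000^(1.5) = 326.95772
g₁ = m₃ / m₂^(3/2) = 401.25600 / 326.95772 ≈ 1.2272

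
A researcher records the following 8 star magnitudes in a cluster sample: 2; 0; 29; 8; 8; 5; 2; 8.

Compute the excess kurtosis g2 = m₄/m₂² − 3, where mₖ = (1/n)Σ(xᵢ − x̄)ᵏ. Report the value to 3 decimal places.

x̄ = 7.7500
Σ(xᵢ − x̄)² = 585.5000 ⇒ m₂ = 73.18750
Σ(xᵢ − x̄)⁴ = 209759.6563 ⇒ m₄ = 26219.95703
m₂² = 5356.41016
g2 = m₄/m₂² − 3 = 4.89506 − 3 ≈ 1.895

1.895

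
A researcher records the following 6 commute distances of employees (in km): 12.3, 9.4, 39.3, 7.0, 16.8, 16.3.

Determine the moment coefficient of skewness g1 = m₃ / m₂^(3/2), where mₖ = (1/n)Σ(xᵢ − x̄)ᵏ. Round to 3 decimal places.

1.368

x̄ = (12.3 + 9.4 + 39.3 + 7.0 + 16.8 + 16.3) / 6 = 16.8500
deviations (xᵢ − x̄): -4.5500, -7.4500, 22.4500, -9.8500, -0.0500, -0.5500
Σ(xᵢ − x̄)² = 677.5350 ⇒ m₂ = 677.5350/6 = 112.92250
Σ(xᵢ − x̄)³ = 9851.3280 ⇒ m₃ = 9851.3280/6 = 1641.88800
m₂^(3/2) = 112.92250^(1.5) = 1199.97093
g1 = m₃ / m₂^(3/2) = 1641.88800 / 1199.97093 ≈ 1.368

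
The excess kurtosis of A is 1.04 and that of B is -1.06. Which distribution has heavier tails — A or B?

Higher excess kurtosis ⇒ heavier tails relative to the normal distribution.
1.04 vs -1.06: the larger is 1.04, so A has heavier tails. (A is leptokurtic — heavier-than-normal tails; the other is platykurtic.)

A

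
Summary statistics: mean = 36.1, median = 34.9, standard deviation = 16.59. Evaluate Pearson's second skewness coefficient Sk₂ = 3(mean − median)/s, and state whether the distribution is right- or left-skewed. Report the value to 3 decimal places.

Sk₂ = 3(36.1 − 34.9) / 16.59 = 3 × 1.2000 / 16.59
    = 3.6000 / 16.59 ≈ 0.217
Sk₂ > 0 ⇒ mean > median ⇒ right-skewed (positive skew).

0.217, right-skewed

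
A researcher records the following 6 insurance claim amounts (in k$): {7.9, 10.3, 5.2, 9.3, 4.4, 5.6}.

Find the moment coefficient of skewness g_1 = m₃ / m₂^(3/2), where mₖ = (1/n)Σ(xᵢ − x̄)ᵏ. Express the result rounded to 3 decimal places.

0.198

x̄ = (7.9 + 10.3 + 5.2 + 9.3 + 4.4 + 5.6) / 6 = 7.1167
deviations (xᵢ − x̄): 0.7833, 3.1833, -1.9167, 2.1833, -2.7167, -1.5167
Σ(xᵢ − x̄)² = 28.8683 ⇒ m₂ = 28.8683/6 = 4.81139
Σ(xᵢ − x̄)³ = 12.5676 ⇒ m₃ = 12.5676/6 = 2.09459
m₂^(3/2) = 4.81139^(1.5) = 10.55372
g_1 = m₃ / m₂^(3/2) = 2.09459 / 10.55372 ≈ 0.198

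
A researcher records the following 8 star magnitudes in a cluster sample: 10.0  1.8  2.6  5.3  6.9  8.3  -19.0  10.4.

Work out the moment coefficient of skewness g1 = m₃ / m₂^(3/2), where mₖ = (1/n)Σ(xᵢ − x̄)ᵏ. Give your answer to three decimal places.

x̄ = (10.0 + 1.8 + 2.6 + 5.3 + 6.9 + 8.3 - 19.0 + 10.4) / 8 = 3.2875
deviations (xᵢ − x̄): 6.7125, -1.4875, -0.6875, 2.0125, 3.6125, 5.0125, -22.2875, 7.1125
Σ(xᵢ − x̄)² = 637.2888 ⇒ m₂ = 637.2888/8 = 79.66109
Σ(xᵢ − x̄)³ = -10231.0567 ⇒ m₃ = -10231.0567/8 = -1278.88208
m₂^(3/2) = 79.66109^(1.5) = 710.99967
g1 = m₃ / m₂^(3/2) = -1278.88208 / 710.99967 ≈ -1.799

-1.799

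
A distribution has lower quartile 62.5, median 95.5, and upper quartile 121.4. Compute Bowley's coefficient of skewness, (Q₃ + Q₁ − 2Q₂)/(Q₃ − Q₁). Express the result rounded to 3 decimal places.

-0.121

numerator: Q₃ + Q₁ − 2Q₂ = 121.4 + 62.5 − 2×95.5 = -7.1000
denominator: Q₃ − Q₁ = 121.4 − 62.5 = 58.9000
Bowley skewness = -7.1000 / 58.9000 ≈ -0.121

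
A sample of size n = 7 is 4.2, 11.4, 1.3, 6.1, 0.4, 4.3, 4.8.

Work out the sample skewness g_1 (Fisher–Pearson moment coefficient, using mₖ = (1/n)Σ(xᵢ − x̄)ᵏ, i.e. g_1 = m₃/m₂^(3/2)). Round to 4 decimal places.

x̄ = (4.2 + 11.4 + 1.3 + 6.1 + 0.4 + 4.3 + 4.8) / 7 = 4.6429
deviations (xᵢ − x̄): -0.4429, 6.7571, -3.3429, 1.4571, -4.2429, -0.3429, 0.1571
Σ(xᵢ − x̄)² = 77.2971 ⇒ m₂ = 77.2971/7 = 11.04245
Σ(xᵢ − x̄)³ = 197.7602 ⇒ m₃ = 197.7602/7 = 28.25146
m₂^(3/2) = 11.04245^(1.5) = 36.69426
g_1 = m₃ / m₂^(3/2) = 28.25146 / 36.69426 ≈ 0.7699

0.7699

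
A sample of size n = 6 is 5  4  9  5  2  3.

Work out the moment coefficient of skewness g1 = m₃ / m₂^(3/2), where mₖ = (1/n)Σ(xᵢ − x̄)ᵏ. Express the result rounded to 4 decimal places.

x̄ = (5 + 4 + 9 + 5 + 2 + 3) / 6 = 4.6667
deviations (xᵢ − x̄): 0.3333, -0.6667, 4.3333, 0.3333, -2.6667, -1.6667
Σ(xᵢ − x̄)² = 29.3333 ⇒ m₂ = 29.3333/6 = 4.88889
Σ(xᵢ − x̄)³ = 57.5556 ⇒ m₃ = 57.5556/6 = 9.59259
m₂^(3/2) = 4.88889^(1.5) = 10.80974
g1 = m₃ / m₂^(3/2) = 9.59259 / 10.80974 ≈ 0.8874

0.8874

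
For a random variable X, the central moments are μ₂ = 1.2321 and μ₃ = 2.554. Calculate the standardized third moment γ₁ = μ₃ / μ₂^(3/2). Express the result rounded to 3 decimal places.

1.867

σ = √μ₂ = √1.2321 = 1.11000
σ³ = μ₂^(3/2) = 1.36763
γ₁ = μ₃/σ³ = 2.554 / 1.36763 ≈ 1.867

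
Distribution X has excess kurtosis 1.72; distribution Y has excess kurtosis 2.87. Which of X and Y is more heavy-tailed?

Y

Higher excess kurtosis ⇒ heavier tails relative to the normal distribution.
1.72 vs 2.87: the larger is 2.87, so Y has heavier tails.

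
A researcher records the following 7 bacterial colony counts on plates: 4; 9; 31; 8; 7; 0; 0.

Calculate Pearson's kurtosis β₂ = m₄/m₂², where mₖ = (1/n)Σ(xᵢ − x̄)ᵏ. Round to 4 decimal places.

4.1646

x̄ = 8.4286
Σ(xᵢ − x̄)² = 673.7143 ⇒ m₂ = 96.24490
Σ(xᵢ − x̄)⁴ = 270041.5977 ⇒ m₄ = 38577.37110
m₂² = 9263.08038
β₂ = m₄/m₂² = 38577.37110 / 9263.08038 ≈ 4.1646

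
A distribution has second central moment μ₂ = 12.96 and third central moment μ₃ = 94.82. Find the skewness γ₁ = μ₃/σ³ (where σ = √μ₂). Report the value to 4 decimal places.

σ = √μ₂ = √12.96 = 3.60000
σ³ = μ₂^(3/2) = 46.65600
γ₁ = μ₃/σ³ = 94.82 / 46.65600 ≈ 2.0323

2.0323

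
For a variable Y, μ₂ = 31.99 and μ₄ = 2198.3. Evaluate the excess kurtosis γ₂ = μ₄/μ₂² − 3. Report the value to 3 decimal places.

μ₂² = 31.99² = 1023.36010
μ₄/μ₂² = 2198.3 / 1023.36010 = 2.14812
γ₂ = 2.14812 − 3 ≈ -0.852

-0.852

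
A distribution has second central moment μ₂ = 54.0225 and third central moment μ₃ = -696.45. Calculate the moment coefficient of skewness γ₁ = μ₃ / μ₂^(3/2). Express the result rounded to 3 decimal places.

-1.754

σ = √μ₂ = √54.0225 = 7.35000
σ³ = μ₂^(3/2) = 397.06538
γ₁ = μ₃/σ³ = -696.45 / 397.06538 ≈ -1.754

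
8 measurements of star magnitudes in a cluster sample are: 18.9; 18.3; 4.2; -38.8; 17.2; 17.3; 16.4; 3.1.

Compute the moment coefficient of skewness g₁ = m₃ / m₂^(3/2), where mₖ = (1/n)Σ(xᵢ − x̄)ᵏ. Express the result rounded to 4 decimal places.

-1.8393

x̄ = (18.9 + 18.3 + 4.2 - 38.8 + 17.2 + 17.3 + 16.4 + 3.1) / 8 = 7.0750
deviations (xᵢ − x̄): 11.8250, 11.2250, -2.8750, -45.8750, 10.1250, 10.2250, 9.3250, -3.9750
Σ(xᵢ − x̄)² = 2688.4350 ⇒ m₂ = 2688.4350/8 = 336.05438
Σ(xᵢ − x̄)³ = -90645.5093 ⇒ m₃ = -90645.5093/8 = -11330.68866
m₂^(3/2) = 336.05438^(1.5) = 6160.47686
g₁ = m₃ / m₂^(3/2) = -11330.68866 / 6160.47686 ≈ -1.8393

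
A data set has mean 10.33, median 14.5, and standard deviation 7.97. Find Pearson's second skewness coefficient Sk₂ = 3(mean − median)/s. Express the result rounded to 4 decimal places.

Sk₂ = 3(10.33 − 14.5) / 7.97 = 3 × -4.1700 / 7.97
    = -12.5100 / 7.97 ≈ -1.5696

-1.5696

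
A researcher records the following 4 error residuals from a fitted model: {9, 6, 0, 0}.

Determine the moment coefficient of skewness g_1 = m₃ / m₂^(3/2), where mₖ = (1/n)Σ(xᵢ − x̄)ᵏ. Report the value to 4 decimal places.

x̄ = (9 + 6 + 0 + 0) / 4 = 3.7500
deviations (xᵢ − x̄): 5.2500, 2.2500, -3.7500, -3.7500
Σ(xᵢ − x̄)² = 60.7500 ⇒ m₂ = 60.7500/4 = 15.18750
Σ(xᵢ − x̄)³ = 50.6250 ⇒ m₃ = 50.6250/4 = 12.65625
m₂^(3/2) = 15.18750^(1.5) = 59.18742
g_1 = m₃ / m₂^(3/2) = 12.65625 / 59.18742 ≈ 0.2138

0.2138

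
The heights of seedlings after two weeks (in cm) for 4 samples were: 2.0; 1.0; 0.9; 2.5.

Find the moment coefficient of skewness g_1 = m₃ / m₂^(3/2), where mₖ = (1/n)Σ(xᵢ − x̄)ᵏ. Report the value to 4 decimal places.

x̄ = (2.0 + 1.0 + 0.9 + 2.5) / 4 = 1.6000
deviations (xᵢ − x̄): 0.4000, -0.6000, -0.7000, 0.9000
Σ(xᵢ − x̄)² = 1.8200 ⇒ m₂ = 1.8200/4 = 0.45500
Σ(xᵢ − x̄)³ = 0.2340 ⇒ m₃ = 0.2340/4 = 0.05850
m₂^(3/2) = 0.45500^(1.5) = 0.30691
g_1 = m₃ / m₂^(3/2) = 0.05850 / 0.30691 ≈ 0.1906

0.1906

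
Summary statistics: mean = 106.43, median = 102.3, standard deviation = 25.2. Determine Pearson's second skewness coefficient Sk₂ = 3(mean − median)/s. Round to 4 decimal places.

Sk₂ = 3(106.43 − 102.3) / 25.2 = 3 × 4.1300 / 25.2
    = 12.3900 / 25.2 ≈ 0.4917

0.4917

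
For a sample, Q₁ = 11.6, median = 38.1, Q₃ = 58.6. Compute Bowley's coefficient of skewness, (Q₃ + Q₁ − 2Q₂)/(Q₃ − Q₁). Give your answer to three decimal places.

-0.128

numerator: Q₃ + Q₁ − 2Q₂ = 58.6 + 11.6 − 2×38.1 = -6.0000
denominator: Q₃ − Q₁ = 58.6 − 11.6 = 47.0000
Bowley skewness = -6.0000 / 47.0000 ≈ -0.128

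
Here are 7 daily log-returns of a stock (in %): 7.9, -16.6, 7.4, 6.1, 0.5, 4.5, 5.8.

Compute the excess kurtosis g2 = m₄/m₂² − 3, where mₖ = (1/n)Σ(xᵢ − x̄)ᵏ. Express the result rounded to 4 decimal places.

x̄ = 2.2286
Σ(xᵢ − x̄)² = 449.3143 ⇒ m₂ = 64.18776
Σ(xᵢ − x̄)⁴ = 127853.6542 ⇒ m₄ = 18264.80774
m₂² = 4120.06791
g2 = m₄/m₂² − 3 = 4.43313 − 3 ≈ 1.4331

1.4331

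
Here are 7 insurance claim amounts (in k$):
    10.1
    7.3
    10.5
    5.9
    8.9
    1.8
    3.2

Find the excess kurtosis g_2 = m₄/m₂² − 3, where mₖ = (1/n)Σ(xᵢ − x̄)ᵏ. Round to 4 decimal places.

-1.2995

x̄ = 6.8143
Σ(xᵢ − x̄)² = 68.0086 ⇒ m₂ = 9.71551
Σ(xᵢ − x̄)⁴ = 1123.5860 ⇒ m₄ = 160.51229
m₂² = 94.39114
g_2 = m₄/m₂² − 3 = 1.70050 − 3 ≈ -1.2995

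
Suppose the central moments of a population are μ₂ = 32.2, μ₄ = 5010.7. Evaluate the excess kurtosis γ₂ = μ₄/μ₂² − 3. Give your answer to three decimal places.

μ₂² = 32.2² = 1036.84000
μ₄/μ₂² = 5010.7 / 1036.84000 = 4.83266
γ₂ = 4.83266 − 3 ≈ 1.833

1.833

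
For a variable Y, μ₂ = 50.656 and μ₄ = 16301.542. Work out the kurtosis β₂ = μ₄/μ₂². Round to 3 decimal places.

6.353

μ₂² = 50.656² = 2566.03034
μ₄/μ₂² = 16301.542 / 2566.03034 = 6.35283
β₂ ≈ 6.353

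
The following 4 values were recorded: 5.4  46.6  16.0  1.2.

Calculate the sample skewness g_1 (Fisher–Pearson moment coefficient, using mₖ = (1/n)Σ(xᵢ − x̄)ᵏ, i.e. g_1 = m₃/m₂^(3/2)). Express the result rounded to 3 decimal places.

0.862

x̄ = (5.4 + 46.6 + 16.0 + 1.2) / 4 = 17.3000
deviations (xᵢ − x̄): -11.9000, 29.3000, -1.3000, -16.1000
Σ(xᵢ − x̄)² = 1261.0000 ⇒ m₂ = 1261.0000/4 = 315.25000
Σ(xᵢ − x̄)³ = 19293.1200 ⇒ m₃ = 19293.1200/4 = 4823.28000
m₂^(3/2) = 315.25000^(1.5) = 5597.35231
g_1 = m₃ / m₂^(3/2) = 4823.28000 / 5597.35231 ≈ 0.862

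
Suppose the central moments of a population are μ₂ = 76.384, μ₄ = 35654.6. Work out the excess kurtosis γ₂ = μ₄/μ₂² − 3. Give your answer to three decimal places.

3.111

μ₂² = 76.384² = 5834.51546
μ₄/μ₂² = 35654.6 / 5834.51546 = 6.11098
γ₂ = 6.11098 − 3 ≈ 3.111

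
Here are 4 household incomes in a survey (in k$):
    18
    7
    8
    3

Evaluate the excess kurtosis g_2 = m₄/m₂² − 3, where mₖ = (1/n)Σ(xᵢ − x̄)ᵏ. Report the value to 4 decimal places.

x̄ = 9.0000
Σ(xᵢ − x̄)² = 122.0000 ⇒ m₂ = 30.50000
Σ(xᵢ − x̄)⁴ = 7874.0000 ⇒ m₄ = 1968.50000
m₂² = 930.25000
g_2 = m₄/m₂² − 3 = 2.11610 − 3 ≈ -0.8839

-0.8839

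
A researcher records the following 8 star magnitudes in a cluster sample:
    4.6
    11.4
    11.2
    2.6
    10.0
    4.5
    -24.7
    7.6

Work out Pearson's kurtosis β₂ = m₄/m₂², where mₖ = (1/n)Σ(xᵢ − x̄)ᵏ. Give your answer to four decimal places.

x̄ = 3.4000
Σ(xᵢ − x̄)² = 978.9400 ⇒ m₂ = 122.36750
Σ(xᵢ − x̄)⁴ = 633494.0482 ⇒ m₄ = 79186.75602
m₂² = 14973.80506
β₂ = m₄/m₂² = 79186.75602 / 14973.80506 ≈ 5.2884

5.2884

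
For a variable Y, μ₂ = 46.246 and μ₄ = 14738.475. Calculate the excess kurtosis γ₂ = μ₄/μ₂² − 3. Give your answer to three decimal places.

3.891

μ₂² = 46.246² = 2138.69252
μ₄/μ₂² = 14738.475 / 2138.69252 = 6.89135
γ₂ = 6.89135 − 3 ≈ 3.891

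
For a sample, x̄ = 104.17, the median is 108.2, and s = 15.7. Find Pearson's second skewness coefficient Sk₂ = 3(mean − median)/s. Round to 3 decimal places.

-0.770

Sk₂ = 3(104.17 − 108.2) / 15.7 = 3 × -4.0300 / 15.7
    = -12.0900 / 15.7 ≈ -0.770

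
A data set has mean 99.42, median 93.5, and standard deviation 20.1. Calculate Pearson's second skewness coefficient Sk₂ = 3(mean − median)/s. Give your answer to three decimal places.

Sk₂ = 3(99.42 − 93.5) / 20.1 = 3 × 5.9200 / 20.1
    = 17.7600 / 20.1 ≈ 0.884

0.884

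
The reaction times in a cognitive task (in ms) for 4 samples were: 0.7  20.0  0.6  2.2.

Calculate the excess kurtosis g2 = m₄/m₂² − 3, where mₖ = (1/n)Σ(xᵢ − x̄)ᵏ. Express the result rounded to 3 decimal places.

-0.683

x̄ = 5.8750
Σ(xᵢ − x̄)² = 267.6275 ⇒ m₂ = 66.90688
Σ(xᵢ − x̄)⁴ = 41480.3538 ⇒ m₄ = 10370.08845
m₂² = 4476.52992
g2 = m₄/m₂² − 3 = 2.31655 − 3 ≈ -0.683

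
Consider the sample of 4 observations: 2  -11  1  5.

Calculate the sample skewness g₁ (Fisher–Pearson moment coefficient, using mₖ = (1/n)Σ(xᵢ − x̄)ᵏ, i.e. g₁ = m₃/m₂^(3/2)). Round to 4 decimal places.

-0.9488

x̄ = (2 - 11 + 1 + 5) / 4 = -0.7500
deviations (xᵢ − x̄): 2.7500, -10.2500, 1.7500, 5.7500
Σ(xᵢ − x̄)² = 148.7500 ⇒ m₂ = 148.7500/4 = 37.18750
Σ(xᵢ − x̄)³ = -860.6250 ⇒ m₃ = -860.6250/4 = -215.15625
m₂^(3/2) = 37.18750^(1.5) = 226.77516
g₁ = m₃ / m₂^(3/2) = -215.15625 / 226.77516 ≈ -0.9488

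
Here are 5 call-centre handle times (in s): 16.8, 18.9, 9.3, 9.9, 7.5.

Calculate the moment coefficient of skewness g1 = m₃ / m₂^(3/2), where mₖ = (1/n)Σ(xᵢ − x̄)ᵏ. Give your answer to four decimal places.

0.3773

x̄ = (16.8 + 18.9 + 9.3 + 9.9 + 7.5) / 5 = 12.4800
deviations (xᵢ − x̄): 4.3200, 6.4200, -3.1800, -2.5800, -4.9800
Σ(xᵢ − x̄)² = 101.4480 ⇒ m₂ = 101.4480/5 = 20.28960
Σ(xᵢ − x̄)³ = 172.3939 ⇒ m₃ = 172.3939/5 = 34.47878
m₂^(3/2) = 20.28960^(1.5) = 91.39243
g1 = m₃ / m₂^(3/2) = 34.47878 / 91.39243 ≈ 0.3773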